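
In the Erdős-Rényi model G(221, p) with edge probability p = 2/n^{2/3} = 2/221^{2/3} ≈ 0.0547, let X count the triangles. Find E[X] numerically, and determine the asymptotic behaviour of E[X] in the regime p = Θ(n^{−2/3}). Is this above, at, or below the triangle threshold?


Number of potential triangles: C(221, 3) = 1774630.
Each occurs with probability p³ ≈ (0.0547)³ ≈ 1.63797e-04.
By linearity: E[X] = C(221, 3)·p³ ≈ 1774630 · 1.63797e-04 ≈ 290.679.
Since α = 2/3 < 1, p = c/n^{2/3} ≫ 1/n is above the triangle threshold p ~ 1/n. Asymptotically E[X] ~ (c³/6)·n^{3(1−α)} = (2³/6)·n^{1} → ∞; triangles are abundant w.h.p.

E[X] ≈ 290.679; in regime p = Θ(1/n^{2/3}) E[X] diverges (above the triangle threshold p ~ 1/n).


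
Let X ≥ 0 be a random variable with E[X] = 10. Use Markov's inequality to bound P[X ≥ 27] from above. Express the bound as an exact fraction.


μ = E[X] = 10, a = 27.
Markov: P[X ≥ 27] ≤ μ/a = (10)/27 = 10/27.
Numerically: ≈ 0.37037.
(Since a = 27 > μ = 10.00000, the bound 10/27 is < 1 and informative.)

P[X ≥ 27] ≤ 10/27 ≈ 0.37037.


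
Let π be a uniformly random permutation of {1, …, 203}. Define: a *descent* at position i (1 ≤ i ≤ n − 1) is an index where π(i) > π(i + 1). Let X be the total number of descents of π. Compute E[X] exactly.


Write X = Σ X_I over i = 1, …, 202, with X_I the indicator of one descent.
There are 202 indicators.
For each fixed i, the pair (π(i), π(i+1)) is a uniformly random ordered pair of distinct values from {1, …, 203}; by symmetry P[π(i) > π(i+1)] = 1/2.
By linearity: E[X] = 202 · (1/2) = (203 − 1) · (1/2) = 101 ≈ 101.0000.

E[X] = 101 = 101.0000.


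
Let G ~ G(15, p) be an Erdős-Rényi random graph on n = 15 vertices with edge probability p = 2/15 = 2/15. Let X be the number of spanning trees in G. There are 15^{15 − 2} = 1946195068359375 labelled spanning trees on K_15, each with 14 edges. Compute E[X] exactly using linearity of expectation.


K_15 has 15^{15 − 2} = 1946195068359375 labelled spanning trees.
For each such spanning tree H, let X_H = 1 if all 14 edges of H are present in G. Then P[X_H = 1] = p^{14} = (2/15)^{14} = 16384/29192926025390625.
By linearity of expectation: E[X] = Σ_H E[X_H] = 1946195068359375 · p^{14} = 1946195068359375 · 16384/29192926025390625 = 16384/15.
Numerically: E[X] ≈ 1.09e+03.

E[X] = 1946195068359375 · (2/15)^{14} = 16384/15 ≈ 1.09e+03.


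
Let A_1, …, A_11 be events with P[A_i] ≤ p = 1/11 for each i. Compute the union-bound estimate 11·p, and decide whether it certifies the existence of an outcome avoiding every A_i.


Union bound: P[∪_{i=1}^{11} A_i] ≤ Σ_i P[A_i] ≤ 11·p = 11·(1/11) = 1.
Numerically: 1 ≈ 1.000000.
Is 1 < 1? NO.
Since the bound 1 is ≥ 1, the union bound is uninformative here; it does NOT by itself certify existence.

11·p = 1 ≈ 1.000000; existence NOT certified by the union bound.


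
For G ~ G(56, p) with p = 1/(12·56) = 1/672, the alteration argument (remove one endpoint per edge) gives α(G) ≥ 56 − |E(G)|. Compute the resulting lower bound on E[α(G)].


E[|E(G)|] = C(56, 2)·p = 1540 · (1/672) = 55/24.
E[α(G)] ≥ n − E[|E(G)|] = 56 − 55/24 = 1289/24.
Numerically: ≈ 53.7083.
(This is only a lower bound; the true E[α(G)] may be larger.)

E[α(G)] ≥ 1289/24 ≈ 53.7083.


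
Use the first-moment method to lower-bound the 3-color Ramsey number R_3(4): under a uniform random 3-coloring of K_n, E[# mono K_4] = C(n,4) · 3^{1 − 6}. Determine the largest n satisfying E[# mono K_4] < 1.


We need C(n, 4) · 3^{1 − 6} < 1, i.e. C(n, 4) < 3^{6 − 1} = 243.
Check values of n near the boundary:
  n = 5: C(5, 4) = 5; 5 < 243? YES
  n = 6: C(6, 4) = 15; 15 < 243? YES
  n = 7: C(7, 4) = 35; 35 < 243? YES
  n = 8: C(8, 4) = 70; 70 < 243? YES
  n = 9: C(9, 4) = 126; 126 < 243? YES
  n = 10: C(10, 4) = 210; 210 < 243? YES
  n = 11: C(11, 4) = 330; 330 < 243? NO
  n = 12: C(12, 4) = 495; 495 < 243? NO
The largest n with C(n, 4) < 243 is n = 10 (where E[X] = 70/81 ≈ 0.8641975). Hence R_3(4) > 10, i.e. R_3(4) ≥ 11.

Largest n = 10; hence R_3(4) > 10.


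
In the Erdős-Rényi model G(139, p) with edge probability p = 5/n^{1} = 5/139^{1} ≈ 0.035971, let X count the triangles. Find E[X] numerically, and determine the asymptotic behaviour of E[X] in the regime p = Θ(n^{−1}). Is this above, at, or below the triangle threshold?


Number of potential triangles: C(139, 3) = 437989.
Each occurs with probability p³ ≈ (0.035971)³ ≈ 4.6544205e-05.
By linearity: E[X] = C(139, 3)·p³ ≈ 437989 · 4.6544205e-05 ≈ 20.38585.
Here α = 1, so p = 5/n is exactly at the triangle threshold p ~ 1/n. Asymptotically E[X] → c³/6 = 5³/6 = 125/6 ≈ 20.83333, a bounded constant. In this regime the triangle count is asymptotically Poisson(c³/6).

E[X] ≈ 20.38585; in regime p = Θ(1/n^{1}) E[X] stays bounded (at the triangle threshold p ~ 1/n).


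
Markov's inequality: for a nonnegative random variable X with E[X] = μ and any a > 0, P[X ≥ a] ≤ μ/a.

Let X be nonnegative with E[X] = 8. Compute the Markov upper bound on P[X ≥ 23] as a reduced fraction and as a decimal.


μ = E[X] = 8, a = 23.
Markov: P[X ≥ 23] ≤ μ/a = (8)/23 = 8/23.
Numerically: ≈ 0.3478.
(Since a = 23 > μ = 8.0000, the bound 8/23 is < 1 and informative.)

P[X ≥ 23] ≤ 8/23 ≈ 0.3478.


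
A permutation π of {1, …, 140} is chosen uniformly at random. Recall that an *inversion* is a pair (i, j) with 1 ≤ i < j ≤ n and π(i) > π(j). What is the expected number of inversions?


Write X = Σ X_I over the C(140, 2) = 9730 pairs i < j, with X_I the indicator of one inversion.
There are 9730 indicators.
For each fixed pair i < j, the values π(i) and π(j) are two distinct elements of {1, …, 140} in uniformly random order; by symmetry P[π(i) > π(j)] = 1/2.
By linearity: E[X] = 9730 · (1/2) = C(140, 2) · (1/2) = 9730/2 = 4865 ≈ 4865.00000.

E[X] = 4865 = 4865.00000.


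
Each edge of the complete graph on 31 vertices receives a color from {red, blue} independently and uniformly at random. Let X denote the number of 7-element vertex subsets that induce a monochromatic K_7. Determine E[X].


Let X = Σ_S X_S over the C(31, 7) = 2629575 subsets S of size 7, where X_S = 1 if the K_7 on S is monochromatic.
For a fixed S, the K_7 on S has C(7, 2) = 21 edges. P[all 21 edges red] = (1/2)^21, and likewise for blue, so P[monochromatic] = 2·(1/2)^21 = 2^{1 − 21} = 1/1048576.
Summing: E[X] = C(31, 7) · 2^{1 − 21} = 2629575 · 1/1048576 = 2629575/1048576.
Numerically: E[X] ≈ 2.5078.

E[X] = C(31,7)·2^(1−C(7,2)) = 2629575/1048576 ≈ 2.5078.


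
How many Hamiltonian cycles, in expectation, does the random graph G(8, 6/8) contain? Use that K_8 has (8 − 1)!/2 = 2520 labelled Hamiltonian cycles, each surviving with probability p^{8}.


K_8 has (8 − 1)!/2 = 2520 labelled Hamiltonian cycles.
For each such Hamiltonian cycle H, let X_H = 1 if all 8 edges of H are present in G. Then P[X_H = 1] = p^{8} = (3/4)^{8} = 6561/65536.
By linearity of expectation: E[X] = Σ_H E[X_H] = 2520 · p^{8} = 2520 · 6561/65536 = 2066715/8192.
Numerically: E[X] ≈ 252.28.

E[X] = 2520 · (3/4)^{8} = 2066715/8192 ≈ 252.28.


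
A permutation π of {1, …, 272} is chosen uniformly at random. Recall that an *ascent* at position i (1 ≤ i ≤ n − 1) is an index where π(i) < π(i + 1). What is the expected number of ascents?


Write X = Σ X_I over i = 1, …, 271, with X_I the indicator of one ascent.
There are 271 indicators.
For each fixed i, the pair (π(i), π(i+1)) is a uniformly random ordered pair of distinct values from {1, …, 272}; by symmetry P[π(i) < π(i+1)] = 1/2.
By linearity: E[X] = 271 · (1/2) = (272 − 1) · (1/2) = 271/2 ≈ 135.50000.

E[X] = 271/2 = 135.50000.


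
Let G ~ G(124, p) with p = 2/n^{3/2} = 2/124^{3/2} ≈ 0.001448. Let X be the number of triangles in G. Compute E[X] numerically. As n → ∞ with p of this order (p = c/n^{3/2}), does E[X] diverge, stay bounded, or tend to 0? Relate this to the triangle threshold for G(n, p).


Number of potential triangles: C(124, 3) = 310124.
Each occurs with probability p³ ≈ (0.001448)³ ≈ 3.038732e-09.
By linearity: E[X] = C(124, 3)·p³ ≈ 310124 · 3.038732e-09 ≈ 0.0009.
Since α = 3/2 > 1, p = c/n^{3/2} = o(1/n) is below the triangle threshold p ~ 1/n. Asymptotically E[X] ~ (c³/6)·n^{3(1−α)} = (2³/6)·n^{-1.5} → 0, so by Markov's inequality G has no triangles w.h.p.

E[X] ≈ 0.0009; in regime p = Θ(1/n^{3/2}) E[X] tends to 0 (below the triangle threshold p ~ 1/n).


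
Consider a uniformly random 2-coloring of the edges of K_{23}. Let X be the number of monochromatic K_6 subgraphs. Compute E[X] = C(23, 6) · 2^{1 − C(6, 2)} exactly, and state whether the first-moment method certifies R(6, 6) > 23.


E[X] = C(23, 6) · 2^{1 − 15} = 100947 · 2^{−14} = 100947/16384.
As a reduced fraction: E[X] = 100947/16384 ≈ 6.16132.
Is E[X] < 1? NO.
Since E[X] ≥ 1, the first-moment bound is inconclusive at n = 23; it does NOT by itself certify R(6, 6) > 23.

E[X] = 100947/16384 ≈ 6.16132; E[X] ≥ 1; first-moment method inconclusive here.


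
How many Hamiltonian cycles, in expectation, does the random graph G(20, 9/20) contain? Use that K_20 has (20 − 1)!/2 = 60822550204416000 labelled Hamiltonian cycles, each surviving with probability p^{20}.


K_20 has (20 − 1)!/2 = 60822550204416000 labelled Hamiltonian cycles.
For each such Hamiltonian cycle H, let X_H = 1 if all 20 edges of H are present in G. Then P[X_H = 1] = p^{20} = (9/20)^{20} = 12157665459056928801/104857600000000000000000000.
By linearity of expectation: E[X] = Σ_H E[X_H] = 60822550204416000 · p^{20} = 60822550204416000 · 12157665459056928801/104857600000000000000000000 = 180532279724605553545860280221/25600000000000000000.
Numerically: E[X] ≈ 7.05204e+09.

E[X] = 60822550204416000 · (9/20)^{20} = 180532279724605553545860280221/25600000000000000000 ≈ 7.05204e+09.


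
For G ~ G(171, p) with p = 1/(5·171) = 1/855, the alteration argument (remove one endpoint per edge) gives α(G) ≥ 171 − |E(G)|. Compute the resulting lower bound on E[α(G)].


E[|E(G)|] = C(171, 2)·p = 14535 · (1/855) = 17.
E[α(G)] ≥ n − E[|E(G)|] = 171 − 17 = 154.
Numerically: ≈ 154.000.
(This is only a lower bound; the true E[α(G)] may be larger.)

E[α(G)] ≥ 154 ≈ 154.000.


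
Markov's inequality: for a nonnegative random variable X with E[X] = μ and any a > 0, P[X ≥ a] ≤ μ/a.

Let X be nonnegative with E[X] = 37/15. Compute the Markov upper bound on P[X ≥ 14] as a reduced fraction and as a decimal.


μ = E[X] = 37/15, a = 14.
Markov: P[X ≥ 14] ≤ μ/a = (37/15)/14 = 37/210.
Numerically: ≈ 0.176190.
(Since a = 14 > μ = 2.466667, the bound 37/210 is < 1 and informative.)

P[X ≥ 14] ≤ 37/210 ≈ 0.176190.


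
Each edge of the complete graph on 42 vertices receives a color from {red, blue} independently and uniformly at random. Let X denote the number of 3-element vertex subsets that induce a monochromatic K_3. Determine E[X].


Let X = Σ_S X_S over the C(42, 3) = 11480 subsets S of size 3, where X_S = 1 if the K_3 on S is monochromatic.
For a fixed S, the K_3 on S has C(3, 2) = 3 edges. P[all 3 edges red] = (1/2)^3, and likewise for blue, so P[monochromatic] = 2·(1/2)^3 = 2^{1 − 3} = 1/4.
By linearity of expectation: E[X] = C(42, 3) · 2^{1 − 3} = 11480 · 1/4 = 2870.
Numerically: E[X] ≈ 2870.00000.

E[X] = C(42,3)·2^(1−C(3,2)) = 2870 ≈ 2870.00000.


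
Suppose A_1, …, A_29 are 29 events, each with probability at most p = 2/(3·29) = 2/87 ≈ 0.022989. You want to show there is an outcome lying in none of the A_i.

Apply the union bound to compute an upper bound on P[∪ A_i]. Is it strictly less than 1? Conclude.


Union bound: P[∪_{i=1}^{29} A_i] ≤ Σ_i P[A_i] ≤ 29·p = 29·(2/87) = 2/3.
Numerically: 2/3 ≈ 0.666667.
Is 2/3 < 1? YES.
Since P[∪ A_i] ≤ 2/3 < 1, the complement has P[∩ A_i^c] ≥ 1 − 2/3 = 1/3 > 0, so some outcome avoids every A_i.

29·p = 2/3 ≈ 0.666667; existence CERTIFIED by the union bound.


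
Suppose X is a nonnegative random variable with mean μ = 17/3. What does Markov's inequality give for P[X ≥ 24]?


μ = E[X] = 17/3, a = 24.
Markov: P[X ≥ 24] ≤ μ/a = (17/3)/24 = 17/72.
Numerically: ≈ 0.236111.
(Since a = 24 > μ = 5.666667, the bound 17/72 is < 1 and informative.)

P[X ≥ 24] ≤ 17/72 ≈ 0.236111.


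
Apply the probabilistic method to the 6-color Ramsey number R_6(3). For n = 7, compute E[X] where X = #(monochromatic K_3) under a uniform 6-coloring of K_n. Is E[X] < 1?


E[X] = C(7, 3) · 6^{1 − 3} = 35 · 6^{−2} = 35/36.
As a reduced fraction: E[X] = 35/36 ≈ 0.972222.
Is E[X] < 1? YES.
Since E[X] < 1, there exists a 6-coloring of K_{7} with no monochromatic K_3; hence R_6(3) > 7.

E[X] = 35/36 ≈ 0.972222; E[X] < 1, so R_6(3) > 7.


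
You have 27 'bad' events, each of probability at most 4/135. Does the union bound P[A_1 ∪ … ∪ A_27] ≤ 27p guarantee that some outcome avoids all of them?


Union bound: P[∪_{i=1}^{27} A_i] ≤ Σ_i P[A_i] ≤ 27·p = 27·(4/135) = 4/5.
Numerically: 4/5 ≈ 0.8000000.
Is 4/5 < 1? YES.
Since P[∪ A_i] ≤ 4/5 < 1, the complement has P[∩ A_i^c] ≥ 1 − 4/5 = 1/5 > 0, so some outcome avoids every A_i.

27·p = 4/5 ≈ 0.8000000; existence CERTIFIED by the union bound.


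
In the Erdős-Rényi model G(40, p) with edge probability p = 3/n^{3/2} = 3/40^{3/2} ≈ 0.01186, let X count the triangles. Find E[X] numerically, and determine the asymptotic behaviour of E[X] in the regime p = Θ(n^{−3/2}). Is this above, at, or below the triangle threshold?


Number of potential triangles: C(40, 3) = 9880.
Each occurs with probability p³ ≈ (0.01186)³ ≈ 1.667607e-06.
By linearity: E[X] = C(40, 3)·p³ ≈ 9880 · 1.667607e-06 ≈ 0.0165.
Since α = 3/2 > 1, p = c/n^{3/2} = o(1/n) is below the triangle threshold p ~ 1/n. Asymptotically E[X] ~ (c³/6)·n^{3(1−α)} = (3³/6)·n^{-1.5} → 0, so by Markov's inequality G has no triangles w.h.p.

E[X] ≈ 0.0165; in regime p = Θ(1/n^{3/2}) E[X] tends to 0 (below the triangle threshold p ~ 1/n).


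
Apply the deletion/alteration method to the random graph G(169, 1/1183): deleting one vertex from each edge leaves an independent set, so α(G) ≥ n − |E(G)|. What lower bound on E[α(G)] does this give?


E[|E(G)|] = C(169, 2)·p = 14196 · (1/1183) = 12.
E[α(G)] ≥ n − E[|E(G)|] = 169 − 12 = 157.
Numerically: ≈ 157.0000.
(This is only a lower bound; the true E[α(G)] may be larger.)

E[α(G)] ≥ 157 ≈ 157.0000.


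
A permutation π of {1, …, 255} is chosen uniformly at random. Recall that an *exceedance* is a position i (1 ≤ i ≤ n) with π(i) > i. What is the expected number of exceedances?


Write X = Σ_{i=1}^{255} X_i, where X_i = 1_{π(i) > i}.
For each fixed i, π(i) is uniform over {1, …, 255} (marginal of a uniform permutation), so P[π(i) > i] = (n − i)/n. Summing: Σ_{i=1}^{255} (n − i)/n = (0 + 1 + … + 254)/255 = 255(255 − 1)/(2·255) = (255 − 1)/2.
Hence E[X] = Σ_{i=1}^{255} (255 − i)/255 = 127 ≈ 127.000.

E[X] = 127 = 127.000.


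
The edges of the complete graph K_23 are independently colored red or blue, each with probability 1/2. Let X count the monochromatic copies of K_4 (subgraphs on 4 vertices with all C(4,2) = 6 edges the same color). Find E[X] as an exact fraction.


Let X = Σ_S X_S over the C(23, 4) = 8855 subsets S of size 4, where X_S = 1 if the K_4 on S is monochromatic.
For a fixed S, the K_4 on S has C(4, 2) = 6 edges. P[all 6 edges red] = (1/2)^6, and likewise for blue, so P[monochromatic] = 2·(1/2)^6 = 2^{1 − 6} = 1/32.
By linearity: E[X] = C(23, 4) · 2^{1 − 6} = 8855 · 1/32 = 8855/32.
Numerically: E[X] ≈ 276.71875.

E[X] = C(23,4)·2^(1−C(4,2)) = 8855/32 ≈ 276.71875.


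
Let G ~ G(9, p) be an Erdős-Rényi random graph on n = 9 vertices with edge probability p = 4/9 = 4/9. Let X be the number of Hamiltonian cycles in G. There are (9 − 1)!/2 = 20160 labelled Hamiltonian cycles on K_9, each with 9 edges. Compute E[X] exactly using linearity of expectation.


K_9 has (9 − 1)!/2 = 20160 labelled Hamiltonian cycles.
For each such Hamiltonian cycle H, let X_H = 1 if all 9 edges of H are present in G. Then P[X_H = 1] = p^{9} = (4/9)^{9} = 262144/387420489.
By linearity of expectation: E[X] = Σ_H E[X_H] = 20160 · p^{9} = 20160 · 262144/387420489 = 587202560/43046721.
Numerically: E[X] ≈ 13.64.

E[X] = 20160 · (4/9)^{9} = 587202560/43046721 ≈ 13.64.


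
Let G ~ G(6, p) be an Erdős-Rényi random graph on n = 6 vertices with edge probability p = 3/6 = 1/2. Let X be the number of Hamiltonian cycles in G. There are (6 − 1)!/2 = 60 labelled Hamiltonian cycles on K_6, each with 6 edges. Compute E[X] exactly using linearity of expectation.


K_6 has (6 − 1)!/2 = 60 labelled Hamiltonian cycles.
For each such Hamiltonian cycle H, let X_H = 1 if all 6 edges of H are present in G. Then P[X_H = 1] = p^{6} = (1/2)^{6} = 1/64.
By linearity of expectation: E[X] = Σ_H E[X_H] = 60 · p^{6} = 60 · 1/64 = 15/16.
Numerically: E[X] ≈ 0.9375.

E[X] = 60 · (1/2)^{6} = 15/16 ≈ 0.9375.


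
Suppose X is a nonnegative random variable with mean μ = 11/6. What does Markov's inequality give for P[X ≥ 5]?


μ = E[X] = 11/6, a = 5.
Markov: P[X ≥ 5] ≤ μ/a = (11/6)/5 = 11/30.
Numerically: ≈ 0.367.
(Since a = 5 > μ = 1.833, the bound 11/30 is < 1 and informative.)

P[X ≥ 5] ≤ 11/30 ≈ 0.367.


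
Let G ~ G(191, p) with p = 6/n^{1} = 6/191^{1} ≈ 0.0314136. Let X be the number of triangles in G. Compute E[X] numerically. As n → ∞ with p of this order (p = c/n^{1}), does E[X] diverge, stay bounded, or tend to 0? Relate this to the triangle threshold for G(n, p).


Number of potential triangles: C(191, 3) = 1143135.
Each occurs with probability p³ ≈ (0.0314136)³ ≈ 3.09994258e-05.
By linearity: E[X] = C(191, 3)·p³ ≈ 1143135 · 3.09994258e-05 ≈ 35.436529.
Here α = 1, so p = 6/n is exactly at the triangle threshold p ~ 1/n. Asymptotically E[X] → c³/6 = 6³/6 = 36 ≈ 36.000000, a bounded constant. In this regime the triangle count is asymptotically Poisson(c³/6).

E[X] ≈ 35.436529; in regime p = Θ(1/n^{1}) E[X] stays bounded (at the triangle threshold p ~ 1/n).


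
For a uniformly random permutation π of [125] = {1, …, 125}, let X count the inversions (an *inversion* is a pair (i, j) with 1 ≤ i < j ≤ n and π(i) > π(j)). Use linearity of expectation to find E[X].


Write X = Σ X_I over the C(125, 2) = 7750 pairs i < j, with X_I the indicator of one inversion.
There are 7750 indicators.
For each fixed pair i < j, the values π(i) and π(j) are two distinct elements of {1, …, 125} in uniformly random order; by symmetry P[π(i) > π(j)] = 1/2.
By linearity: E[X] = 7750 · (1/2) = C(125, 2) · (1/2) = 7750/2 = 3875 ≈ 3875.0000.

E[X] = 3875 = 3875.0000.


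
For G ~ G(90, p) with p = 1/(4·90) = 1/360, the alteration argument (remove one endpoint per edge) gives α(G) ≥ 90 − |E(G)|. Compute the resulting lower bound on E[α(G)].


E[|E(G)|] = C(90, 2)·p = 4005 · (1/360) = 89/8.
E[α(G)] ≥ n − E[|E(G)|] = 90 − 89/8 = 631/8.
Numerically: ≈ 78.875.
(This is only a lower bound; the true E[α(G)] may be larger.)

E[α(G)] ≥ 631/8 ≈ 78.875.


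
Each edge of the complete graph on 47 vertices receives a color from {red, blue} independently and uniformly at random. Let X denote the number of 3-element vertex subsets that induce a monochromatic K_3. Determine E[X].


Let X = Σ_S X_S over the C(47, 3) = 16215 subsets S of size 3, where X_S = 1 if the K_3 on S is monochromatic.
For a fixed S, the K_3 on S has C(3, 2) = 3 edges. P[all 3 edges red] = (1/2)^3, and likewise for blue, so P[monochromatic] = 2·(1/2)^3 = 2^{1 − 3} = 1/4.
By linearity of expectation: E[X] = C(47, 3) · 2^{1 − 3} = 16215 · 1/4 = 16215/4.
Numerically: E[X] ≈ 4053.75000.

E[X] = C(47,3)·2^(1−C(3,2)) = 16215/4 ≈ 4053.75000.


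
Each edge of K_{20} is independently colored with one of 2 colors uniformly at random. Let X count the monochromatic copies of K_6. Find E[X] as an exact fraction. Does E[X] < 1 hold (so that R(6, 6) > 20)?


E[X] = C(20, 6) · 2^{1 − 15} = 38760 · 2^{−14} = 38760/16384.
As a reduced fraction: E[X] = 4845/2048 ≈ 2.3657227.
Is E[X] < 1? NO.
Since E[X] ≥ 1, the first-moment bound is inconclusive at n = 20; it does NOT by itself certify R(6, 6) > 20.

E[X] = 4845/2048 ≈ 2.3657227; E[X] ≥ 1; first-moment method inconclusive here.


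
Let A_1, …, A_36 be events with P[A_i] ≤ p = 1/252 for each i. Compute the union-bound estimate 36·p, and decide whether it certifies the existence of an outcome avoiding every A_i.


Union bound: P[∪_{i=1}^{36} A_i] ≤ Σ_i P[A_i] ≤ 36·p = 36·(1/252) = 1/7.
Numerically: 1/7 ≈ 0.143.
Is 1/7 < 1? YES.
Since P[∪ A_i] ≤ 1/7 < 1, the complement has P[∩ A_i^c] ≥ 1 − 1/7 = 6/7 > 0, so some outcome avoids every A_i.

36·p = 1/7 ≈ 0.143; existence CERTIFIED by the union bound.


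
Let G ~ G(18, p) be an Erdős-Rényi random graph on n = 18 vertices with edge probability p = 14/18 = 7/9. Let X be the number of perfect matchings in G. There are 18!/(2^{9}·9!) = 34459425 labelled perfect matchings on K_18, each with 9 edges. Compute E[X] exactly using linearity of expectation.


K_18 has 18!/(2^{9}·9!) = 34459425 labelled perfect matchings.
For each such perfect matching H, let X_H = 1 if all 9 edges of H are present in G. Then P[X_H = 1] = p^{9} = (7/9)^{9} = 40353607/387420489.
Summing the indicators: E[X] = Σ_H E[X_H] = 34459425 · p^{9} = 34459425 · 40353607/387420489 = 17167433257975/4782969.
Numerically: E[X] ≈ 3.58928e+06.

E[X] = 34459425 · (7/9)^{9} = 17167433257975/4782969 ≈ 3.58928e+06.


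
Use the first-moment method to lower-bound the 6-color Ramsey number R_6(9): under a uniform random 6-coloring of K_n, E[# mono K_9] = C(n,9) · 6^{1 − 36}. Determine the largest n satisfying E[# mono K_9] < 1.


We need C(n, 9) · 6^{1 − 36} < 1, i.e. C(n, 9) < 6^{36 − 1} = 1719070799748422591028658176.
Check values of n near the boundary:
  n = 4407: C(4407, 9) = 1713856532599459170657070050; 1713856532599459170657070050 < 1719070799748422591028658176? YES
  n = 4408: C(4408, 9) = 1717362945146264156457459600; 1717362945146264156457459600 < 1719070799748422591028658176? YES
  n = 4409: C(4409, 9) = 1720875732988608787686577131; 1720875732988608787686577131 < 1719070799748422591028658176? NO
The largest n with C(n, 9) < 1719070799748422591028658176 is n = 4408 (where E[X] = 35778394690547169926197075/35813974994758803979763712 ≈ 0.9990). Hence R_6(9) > 4408, i.e. R_6(9) ≥ 4409.

Largest n = 4408; hence R_6(9) > 4408.


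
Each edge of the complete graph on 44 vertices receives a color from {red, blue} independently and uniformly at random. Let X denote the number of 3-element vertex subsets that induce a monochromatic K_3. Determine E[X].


Let X = Σ_S X_S over the C(44, 3) = 13244 subsets S of size 3, where X_S = 1 if the K_3 on S is monochromatic.
For a fixed S, the K_3 on S has C(3, 2) = 3 edges. P[all 3 edges red] = (1/2)^3, and likewise for blue, so P[monochromatic] = 2·(1/2)^3 = 2^{1 − 3} = 1/4.
Summing: E[X] = C(44, 3) · 2^{1 − 3} = 13244 · 1/4 = 3311.
Numerically: E[X] ≈ 3311.000000.

E[X] = C(44,3)·2^(1−C(3,2)) = 3311 ≈ 3311.000000.


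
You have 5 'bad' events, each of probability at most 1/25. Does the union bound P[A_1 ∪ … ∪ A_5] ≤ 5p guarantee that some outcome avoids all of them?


Union bound: P[∪_{i=1}^{5} A_i] ≤ Σ_i P[A_i] ≤ 5·p = 5·(1/25) = 1/5.
Numerically: 1/5 ≈ 0.200000.
Is 1/5 < 1? YES.
Since P[∪ A_i] ≤ 1/5 < 1, the complement has P[∩ A_i^c] ≥ 1 − 1/5 = 4/5 > 0, so some outcome avoids every A_i.

5·p = 1/5 ≈ 0.200000; existence CERTIFIED by the union bound.


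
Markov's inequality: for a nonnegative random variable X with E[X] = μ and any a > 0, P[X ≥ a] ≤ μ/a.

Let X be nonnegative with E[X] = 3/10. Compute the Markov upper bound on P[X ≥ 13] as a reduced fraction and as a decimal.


μ = E[X] = 3/10, a = 13.
Markov: P[X ≥ 13] ≤ μ/a = (3/10)/13 = 3/130.
Numerically: ≈ 0.023.
(Since a = 13 > μ = 0.300, the bound 3/130 is < 1 and informative.)

P[X ≥ 13] ≤ 3/130 ≈ 0.023.


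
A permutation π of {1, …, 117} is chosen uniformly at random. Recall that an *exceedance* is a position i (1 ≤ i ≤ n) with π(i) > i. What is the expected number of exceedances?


Write X = Σ_{i=1}^{117} X_i, where X_i = 1_{π(i) > i}.
For each fixed i, π(i) is uniform over {1, …, 117} (marginal of a uniform permutation), so P[π(i) > i] = (n − i)/n. Summing: Σ_{i=1}^{117} (n − i)/n = (0 + 1 + … + 116)/117 = 117(117 − 1)/(2·117) = (117 − 1)/2.
Hence E[X] = Σ_{i=1}^{117} (117 − i)/117 = 58 ≈ 58.0000.

E[X] = 58 = 58.0000.


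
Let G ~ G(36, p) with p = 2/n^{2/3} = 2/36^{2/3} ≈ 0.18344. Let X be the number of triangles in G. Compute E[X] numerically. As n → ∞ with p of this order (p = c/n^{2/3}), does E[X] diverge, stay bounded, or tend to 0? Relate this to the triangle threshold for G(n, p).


Number of potential triangles: C(36, 3) = 7140.
Each occurs with probability p³ ≈ (0.18344)³ ≈ 6.1728395e-03.
By linearity: E[X] = C(36, 3)·p³ ≈ 7140 · 6.1728395e-03 ≈ 44.07407.
Since α = 2/3 < 1, p = c/n^{2/3} ≫ 1/n is above the triangle threshold p ~ 1/n. Asymptotically E[X] ~ (c³/6)·n^{3(1−α)} = (2³/6)·n^{1} → ∞; triangles are abundant w.h.p.

E[X] ≈ 44.07407; in regime p = Θ(1/n^{2/3}) E[X] diverges (above the triangle threshold p ~ 1/n).


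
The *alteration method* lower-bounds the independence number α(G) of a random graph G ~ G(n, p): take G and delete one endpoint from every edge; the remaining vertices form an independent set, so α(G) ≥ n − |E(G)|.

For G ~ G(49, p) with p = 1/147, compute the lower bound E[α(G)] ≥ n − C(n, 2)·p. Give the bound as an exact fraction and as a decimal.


E[|E(G)|] = C(49, 2)·p = 1176 · (1/147) = 8.
E[α(G)] ≥ n − E[|E(G)|] = 49 − 8 = 41.
Numerically: ≈ 41.00000.
(This is only a lower bound; the true E[α(G)] may be larger.)

E[α(G)] ≥ 41 ≈ 41.00000.


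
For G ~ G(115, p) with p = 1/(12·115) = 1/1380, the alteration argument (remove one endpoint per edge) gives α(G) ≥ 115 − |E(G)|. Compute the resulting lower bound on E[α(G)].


E[|E(G)|] = C(115, 2)·p = 6555 · (1/1380) = 19/4.
E[α(G)] ≥ n − E[|E(G)|] = 115 − 19/4 = 441/4.
Numerically: ≈ 110.25000.
(This is only a lower bound; the true E[α(G)] may be larger.)

E[α(G)] ≥ 441/4 ≈ 110.25000.


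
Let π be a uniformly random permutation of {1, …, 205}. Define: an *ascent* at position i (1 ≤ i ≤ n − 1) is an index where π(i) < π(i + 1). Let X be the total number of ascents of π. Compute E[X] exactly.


Write X = Σ X_I over i = 1, …, 204, with X_I the indicator of one ascent.
There are 204 indicators.
For each fixed i, the pair (π(i), π(i+1)) is a uniformly random ordered pair of distinct values from {1, …, 205}; by symmetry P[π(i) < π(i+1)] = 1/2.
By linearity: E[X] = 204 · (1/2) = (205 − 1) · (1/2) = 102 ≈ 102.000.

E[X] = 102 = 102.000.


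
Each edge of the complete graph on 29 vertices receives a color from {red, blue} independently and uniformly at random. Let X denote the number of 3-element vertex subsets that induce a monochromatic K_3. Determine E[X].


Let X = Σ_S X_S over the C(29, 3) = 3654 subsets S of size 3, where X_S = 1 if the K_3 on S is monochromatic.
For a fixed S, the K_3 on S has C(3, 2) = 3 edges. P[all 3 edges red] = (1/2)^3, and likewise for blue, so P[monochromatic] = 2·(1/2)^3 = 2^{1 − 3} = 1/4.
Summing: E[X] = C(29, 3) · 2^{1 − 3} = 3654 · 1/4 = 1827/2.
Numerically: E[X] ≈ 913.500000.

E[X] = C(29,3)·2^(1−C(3,2)) = 1827/2 ≈ 913.500000.


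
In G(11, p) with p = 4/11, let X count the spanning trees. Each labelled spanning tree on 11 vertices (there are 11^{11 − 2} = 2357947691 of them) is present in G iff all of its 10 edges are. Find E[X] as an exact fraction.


K_11 has 11^{11 − 2} = 2357947691 labelled spanning trees.
For each such spanning tree H, let X_H = 1 if all 10 edges of H are present in G. Then P[X_H = 1] = p^{10} = (4/11)^{10} = 1048576/25937424601.
By linearity of expectation: E[X] = Σ_H E[X_H] = 2357947691 · p^{10} = 2357947691 · 1048576/25937424601 = 1048576/11.
Numerically: E[X] ≈ 95325.

E[X] = 2357947691 · (4/11)^{10} = 1048576/11 ≈ 95325.


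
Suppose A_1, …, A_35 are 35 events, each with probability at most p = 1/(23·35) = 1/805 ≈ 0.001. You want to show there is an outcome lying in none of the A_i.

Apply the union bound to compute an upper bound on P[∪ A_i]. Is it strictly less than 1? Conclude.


Union bound: P[∪_{i=1}^{35} A_i] ≤ Σ_i P[A_i] ≤ 35·p = 35·(1/805) = 1/23.
Numerically: 1/23 ≈ 0.043.
Is 1/23 < 1? YES.
Since P[∪ A_i] ≤ 1/23 < 1, the complement has P[∩ A_i^c] ≥ 1 − 1/23 = 22/23 > 0, so some outcome avoids every A_i.

35·p = 1/23 ≈ 0.043; existence CERTIFIED by the union bound.


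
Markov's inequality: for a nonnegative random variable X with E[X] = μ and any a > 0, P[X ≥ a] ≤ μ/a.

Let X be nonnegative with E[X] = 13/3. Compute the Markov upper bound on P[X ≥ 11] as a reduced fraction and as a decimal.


μ = E[X] = 13/3, a = 11.
Markov: P[X ≥ 11] ≤ μ/a = (13/3)/11 = 13/33.
Numerically: ≈ 0.393939.
(Since a = 11 > μ = 4.333333, the bound 13/33 is < 1 and informative.)

P[X ≥ 11] ≤ 13/33 ≈ 0.393939.


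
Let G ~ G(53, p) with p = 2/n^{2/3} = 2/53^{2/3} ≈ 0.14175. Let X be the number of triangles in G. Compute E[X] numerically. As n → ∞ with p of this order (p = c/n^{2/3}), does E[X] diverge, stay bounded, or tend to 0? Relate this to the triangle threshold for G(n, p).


Number of potential triangles: C(53, 3) = 23426.
Each occurs with probability p³ ≈ (0.14175)³ ≈ 2.8479886e-03.
By linearity: E[X] = C(53, 3)·p³ ≈ 23426 · 2.8479886e-03 ≈ 66.71698.
Since α = 2/3 < 1, p = c/n^{2/3} ≫ 1/n is above the triangle threshold p ~ 1/n. Asymptotically E[X] ~ (c³/6)·n^{3(1−α)} = (2³/6)·n^{1} → ∞; triangles are abundant w.h.p.

E[X] ≈ 66.71698; in regime p = Θ(1/n^{2/3}) E[X] diverges (above the triangle threshold p ~ 1/n).


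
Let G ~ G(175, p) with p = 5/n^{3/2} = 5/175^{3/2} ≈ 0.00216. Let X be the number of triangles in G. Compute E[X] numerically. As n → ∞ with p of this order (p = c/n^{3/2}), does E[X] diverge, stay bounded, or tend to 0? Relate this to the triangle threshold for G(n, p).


Number of potential triangles: C(175, 3) = 877975.
Each occurs with probability p³ ≈ (0.00216)³ ≈ 1.007485e-08.
By linearity: E[X] = C(175, 3)·p³ ≈ 877975 · 1.007485e-08 ≈ 0.0088.
Since α = 3/2 > 1, p = c/n^{3/2} = o(1/n) is below the triangle threshold p ~ 1/n. Asymptotically E[X] ~ (c³/6)·n^{3(1−α)} = (5³/6)·n^{-1.5} → 0, so by Markov's inequality G has no triangles w.h.p.

E[X] ≈ 0.0088; in regime p = Θ(1/n^{3/2}) E[X] tends to 0 (below the triangle threshold p ~ 1/n).


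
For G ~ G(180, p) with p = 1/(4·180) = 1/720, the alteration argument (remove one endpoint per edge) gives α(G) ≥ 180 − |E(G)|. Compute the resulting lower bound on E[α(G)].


E[|E(G)|] = C(180, 2)·p = 16110 · (1/720) = 179/8.
E[α(G)] ≥ n − E[|E(G)|] = 180 − 179/8 = 1261/8.
Numerically: ≈ 157.62500.
(This is only a lower bound; the true E[α(G)] may be larger.)

E[α(G)] ≥ 1261/8 ≈ 157.62500.


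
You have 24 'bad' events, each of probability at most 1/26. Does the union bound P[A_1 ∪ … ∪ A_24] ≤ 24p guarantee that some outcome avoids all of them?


Union bound: P[∪_{i=1}^{24} A_i] ≤ Σ_i P[A_i] ≤ 24·p = 24·(1/26) = 12/13.
Numerically: 12/13 ≈ 0.9231.
Is 12/13 < 1? YES.
Since P[∪ A_i] ≤ 12/13 < 1, the complement has P[∩ A_i^c] ≥ 1 − 12/13 = 1/13 > 0, so some outcome avoids every A_i.

24·p = 12/13 ≈ 0.9231; existence CERTIFIED by the union bound.


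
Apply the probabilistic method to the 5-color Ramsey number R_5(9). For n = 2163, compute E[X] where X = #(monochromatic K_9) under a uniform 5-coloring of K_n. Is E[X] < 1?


E[X] = C(2163, 9) · 5^{1 − 36} = 2808716806866462450348390 · 5^{−35} = 2808716806866462450348390/2910383045673370361328125.
As a reduced fraction: E[X] = 561743361373292490069678/582076609134674072265625 ≈ 0.9650677.
Is E[X] < 1? YES.
Since E[X] < 1, there exists a 5-coloring of K_{2163} with no monochromatic K_9; hence R_5(9) > 2163.

E[X] = 561743361373292490069678/582076609134674072265625 ≈ 0.9650677; E[X] < 1, so R_5(9) > 2163.


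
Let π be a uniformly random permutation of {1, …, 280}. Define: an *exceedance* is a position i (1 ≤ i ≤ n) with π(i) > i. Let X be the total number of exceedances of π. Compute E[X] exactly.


Write X = Σ_{i=1}^{280} X_i, where X_i = 1_{π(i) > i}.
For each fixed i, π(i) is uniform over {1, …, 280} (marginal of a uniform permutation), so P[π(i) > i] = (n − i)/n. Summing: Σ_{i=1}^{280} (n − i)/n = (0 + 1 + … + 279)/280 = 280(280 − 1)/(2·280) = (280 − 1)/2.
Hence E[X] = Σ_{i=1}^{280} (280 − i)/280 = 279/2 ≈ 139.500.

E[X] = 279/2 = 139.500.


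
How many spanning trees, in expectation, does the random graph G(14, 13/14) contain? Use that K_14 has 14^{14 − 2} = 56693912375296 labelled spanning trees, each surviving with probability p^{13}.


K_14 has 14^{14 − 2} = 56693912375296 labelled spanning trees.
For each such spanning tree H, let X_H = 1 if all 13 edges of H are present in G. Then P[X_H = 1] = p^{13} = (13/14)^{13} = 302875106592253/793714773254144.
Summing the indicators: E[X] = Σ_H E[X_H] = 56693912375296 · p^{13} = 56693912375296 · 302875106592253/793714773254144 = 302875106592253/14.
Numerically: E[X] ≈ 2.16e+13.

E[X] = 56693912375296 · (13/14)^{13} = 302875106592253/14 ≈ 2.16e+13.


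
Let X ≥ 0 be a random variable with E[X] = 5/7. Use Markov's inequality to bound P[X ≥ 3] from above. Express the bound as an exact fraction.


μ = E[X] = 5/7, a = 3.
Markov: P[X ≥ 3] ≤ μ/a = (5/7)/3 = 5/21.
Numerically: ≈ 0.2381.
(Since a = 3 > μ = 0.7143, the bound 5/21 is < 1 and informative.)

P[X ≥ 3] ≤ 5/21 ≈ 0.2381.


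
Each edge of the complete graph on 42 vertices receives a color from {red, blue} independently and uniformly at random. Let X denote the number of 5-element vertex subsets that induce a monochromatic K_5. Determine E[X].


Let X = Σ_S X_S over the C(42, 5) = 850668 subsets S of size 5, where X_S = 1 if the K_5 on S is monochromatic.
For a fixed S, the K_5 on S has C(5, 2) = 10 edges. P[all 10 edges red] = (1/2)^10, and likewise for blue, so P[monochromatic] = 2·(1/2)^10 = 2^{1 − 10} = 1/512.
By linearity of expectation: E[X] = C(42, 5) · 2^{1 − 10} = 850668 · 1/512 = 212667/128.
Numerically: E[X] ≈ 1661.461.

E[X] = C(42,5)·2^(1−C(5,2)) = 212667/128 ≈ 1661.461.


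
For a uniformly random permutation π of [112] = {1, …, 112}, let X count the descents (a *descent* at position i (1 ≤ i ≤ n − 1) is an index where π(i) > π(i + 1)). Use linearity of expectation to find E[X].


Write X = Σ X_I over i = 1, …, 111, with X_I the indicator of one descent.
There are 111 indicators.
For each fixed i, the pair (π(i), π(i+1)) is a uniformly random ordered pair of distinct values from {1, …, 112}; by symmetry P[π(i) > π(i+1)] = 1/2.
By linearity: E[X] = 111 · (1/2) = (112 − 1) · (1/2) = 111/2 ≈ 55.50000.

E[X] = 111/2 = 55.50000.


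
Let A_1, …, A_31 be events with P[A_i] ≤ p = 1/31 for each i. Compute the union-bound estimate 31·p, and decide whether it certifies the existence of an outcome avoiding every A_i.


Union bound: P[∪_{i=1}^{31} A_i] ≤ Σ_i P[A_i] ≤ 31·p = 31·(1/31) = 1.
Numerically: 1 ≈ 1.000000.
Is 1 < 1? NO.
Since the bound 1 is ≥ 1, the union bound is uninformative here; it does NOT by itself certify existence.

31·p = 1 ≈ 1.000000; existence NOT certified by the union bound.


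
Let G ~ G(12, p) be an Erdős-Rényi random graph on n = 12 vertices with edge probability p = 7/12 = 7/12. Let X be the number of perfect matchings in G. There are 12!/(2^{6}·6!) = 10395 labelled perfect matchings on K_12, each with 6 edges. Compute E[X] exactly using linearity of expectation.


K_12 has 12!/(2^{6}·6!) = 10395 labelled perfect matchings.
For each such perfect matching H, let X_H = 1 if all 6 edges of H are present in G. Then P[X_H = 1] = p^{6} = (7/12)^{6} = 117649/2985984.
By linearity: E[X] = Σ_H E[X_H] = 10395 · p^{6} = 10395 · 117649/2985984 = 45294865/110592.
Numerically: E[X] ≈ 409.6.

E[X] = 10395 · (7/12)^{6} = 45294865/110592 ≈ 409.6.


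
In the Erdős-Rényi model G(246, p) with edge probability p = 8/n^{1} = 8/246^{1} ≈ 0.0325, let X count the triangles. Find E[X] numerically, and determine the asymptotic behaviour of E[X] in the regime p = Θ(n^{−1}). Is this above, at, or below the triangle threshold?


Number of potential triangles: C(246, 3) = 2450980.
Each occurs with probability p³ ≈ (0.0325)³ ≈ 3.43926e-05.
By linearity: E[X] = C(246, 3)·p³ ≈ 2450980 · 3.43926e-05 ≈ 84.296.
Here α = 1, so p = 8/n is exactly at the triangle threshold p ~ 1/n. Asymptotically E[X] → c³/6 = 8³/6 = 256/3 ≈ 85.333, a bounded constant. In this regime the triangle count is asymptotically Poisson(c³/6).

E[X] ≈ 84.296; in regime p = Θ(1/n^{1}) E[X] stays bounded (at the triangle threshold p ~ 1/n).


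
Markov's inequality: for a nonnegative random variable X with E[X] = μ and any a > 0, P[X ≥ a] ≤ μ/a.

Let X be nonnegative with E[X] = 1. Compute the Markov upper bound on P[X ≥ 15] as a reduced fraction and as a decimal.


μ = E[X] = 1, a = 15.
Markov: P[X ≥ 15] ≤ μ/a = (1)/15 = 1/15.
Numerically: ≈ 0.066667.
(Since a = 15 > μ = 1.000000, the bound 1/15 is < 1 and informative.)

P[X ≥ 15] ≤ 1/15 ≈ 0.066667.


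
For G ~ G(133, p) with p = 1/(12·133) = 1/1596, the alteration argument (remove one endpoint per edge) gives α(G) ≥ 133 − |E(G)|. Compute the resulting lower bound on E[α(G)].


E[|E(G)|] = C(133, 2)·p = 8778 · (1/1596) = 11/2.
E[α(G)] ≥ n − E[|E(G)|] = 133 − 11/2 = 255/2.
Numerically: ≈ 127.5000.
(This is only a lower bound; the true E[α(G)] may be larger.)

E[α(G)] ≥ 255/2 ≈ 127.5000.


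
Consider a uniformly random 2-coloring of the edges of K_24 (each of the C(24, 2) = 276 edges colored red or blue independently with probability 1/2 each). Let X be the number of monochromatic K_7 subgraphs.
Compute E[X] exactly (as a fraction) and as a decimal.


Let X = Σ_S X_S over the C(24, 7) = 346104 subsets S of size 7, where X_S = 1 if the K_7 on S is monochromatic.
For a fixed S, the K_7 on S has C(7, 2) = 21 edges. P[all 21 edges red] = (1/2)^21, and likewise for blue, so P[monochromatic] = 2·(1/2)^21 = 2^{1 − 21} = 1/1048576.
By linearity of expectation: E[X] = C(24, 7) · 2^{1 − 21} = 346104 · 1/1048576 = 43263/131072.
Numerically: E[X] ≈ 0.3301.

E[X] = C(24,7)·2^(1−C(7,2)) = 43263/131072 ≈ 0.3301.


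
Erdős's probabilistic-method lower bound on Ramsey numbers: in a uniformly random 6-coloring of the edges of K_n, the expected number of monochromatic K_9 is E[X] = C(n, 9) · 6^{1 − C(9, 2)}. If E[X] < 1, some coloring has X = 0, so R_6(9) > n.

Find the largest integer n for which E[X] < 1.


We need C(n, 9) · 6^{1 − 36} < 1, i.e. C(n, 9) < 6^{36 − 1} = 1719070799748422591028658176.
Check values of n near the boundary:
  n = 4404: C(4404, 9) = 1703375445537161676647015880; 1703375445537161676647015880 < 1719070799748422591028658176? YES
  n = 4405: C(4405, 9) = 1706862792900636302463627150; 1706862792900636302463627150 < 1719070799748422591028658176? YES
  n = 4406: C(4406, 9) = 1710356485221788389505285700; 1710356485221788389505285700 < 1719070799748422591028658176? YES
  n = 4407: C(4407, 9) = 1713856532599459170657070050; 1713856532599459170657070050 < 1719070799748422591028658176? YES
  n = 4408: C(4408, 9) = 1717362945146264156457459600; 1717362945146264156457459600 < 1719070799748422591028658176? YES
  n = 4409: C(4409, 9) = 1720875732988608787686577131; 1720875732988608787686577131 < 1719070799748422591028658176? NO
The largest n with C(n, 9) < 1719070799748422591028658176 is n = 4408 (where E[X] = 35778394690547169926197075/35813974994758803979763712 ≈ 0.999007). Hence R_6(9) > 4408, i.e. R_6(9) ≥ 4409.

Largest n = 4408; hence R_6(9) > 4408.
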